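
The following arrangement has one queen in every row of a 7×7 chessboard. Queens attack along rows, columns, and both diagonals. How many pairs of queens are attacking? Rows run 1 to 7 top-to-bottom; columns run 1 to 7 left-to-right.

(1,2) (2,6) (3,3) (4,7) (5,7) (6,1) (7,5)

2

Same column: (4,7)–(5,7) (column 7).
Same diagonal: (5,7)–(7,5) (|5−7| = |7−5| = 2).
Total attacking pairs: 2.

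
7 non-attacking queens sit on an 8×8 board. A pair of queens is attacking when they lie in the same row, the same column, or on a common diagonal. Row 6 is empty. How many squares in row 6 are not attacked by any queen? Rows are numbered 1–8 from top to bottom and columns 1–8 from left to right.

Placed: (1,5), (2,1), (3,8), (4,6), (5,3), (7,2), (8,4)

(1,5) attacks row 6 at column 5.
(2,1) attacks row 6 at column 1 and diagonals 5.
(3,8) attacks row 6 at column 8 and diagonals 5.
(4,6) attacks row 6 at column 6 and diagonals 4, 8.
(5,3) attacks row 6 at column 3 and diagonals 2, 4.
(7,2) attacks row 6 at column 2 and diagonals 1, 3.
(8,4) attacks row 6 at column 4 and diagonals 2, 6.
Attacked columns: {1, 2, 3, 4, 5, 6, 8}. Safe: {7}.

1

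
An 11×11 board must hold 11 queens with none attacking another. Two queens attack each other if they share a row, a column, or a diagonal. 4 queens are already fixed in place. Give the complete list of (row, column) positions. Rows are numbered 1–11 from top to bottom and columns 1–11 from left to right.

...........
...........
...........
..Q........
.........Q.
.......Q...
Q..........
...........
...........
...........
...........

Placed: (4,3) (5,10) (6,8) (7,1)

(1,4) (2,2) (3,9) (4,3) (5,10) (6,8) (7,1) (8,5) (9,7) (10,11) (11,6)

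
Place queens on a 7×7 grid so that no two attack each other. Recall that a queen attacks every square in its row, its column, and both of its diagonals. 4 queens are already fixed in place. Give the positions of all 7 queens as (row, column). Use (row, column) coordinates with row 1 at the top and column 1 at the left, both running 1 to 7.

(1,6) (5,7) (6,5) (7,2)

(1,6) (2,3) (3,1) (4,4) (5,7) (6,5) (7,2)

Row 2: attacked by (1,6)→{5,6,7}; (5,7)→{4,7}; (6,5)→{1,5}; (7,2)→{2,7}. Safe: 3. Place at column 3.
Row 3: attacked by (1,6)→{4,6}; (2,3)→{2,3,4}; (5,7)→{5,7}; (6,5)→{2,5}; (7,2)→{2,6}. Safe: 1. Place at column 1.
Row 4: attacked by (1,6)→{3,6}; (2,3)→{1,3,5}; (3,1)→{1,2}; (5,7)→{6,7}; (6,5)→{3,5,7}; (7,2)→{2,5}. Safe: 4. Place at column 4.
Columns [6, 3, 1, 4, 7, 5, 2], r−c [-5, -1, 2, 0, -2, 1, 5], r+c [7, 5, 4, 8, 12, 11, 9] are all distinct, so no two queens attack.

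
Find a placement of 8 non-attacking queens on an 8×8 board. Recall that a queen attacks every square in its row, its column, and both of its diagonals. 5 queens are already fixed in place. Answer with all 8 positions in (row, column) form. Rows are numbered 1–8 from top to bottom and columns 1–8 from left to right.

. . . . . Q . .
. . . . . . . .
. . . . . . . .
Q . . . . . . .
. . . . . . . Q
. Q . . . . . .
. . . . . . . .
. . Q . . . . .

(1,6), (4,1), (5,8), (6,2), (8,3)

(1,6) (2,4) (3,7) (4,1) (5,8) (6,2) (7,5) (8,3)

Row 2: attacked by (1,6)→{5,6,7}; (4,1)→{1,3}; (5,8)→{5,8}; (6,2)→{2,6}; (8,3)→{3}. Safe: 4. Place at column 4.
Row 3: attacked by (1,6)→{4,6,8}; (2,4)→{3,4,5}; (4,1)→{1,2}; (5,8)→{6,8}; (6,2)→{2,5}; (8,3)→{3,8}. Safe: 7. Place at column 7.
Row 7: attacked by (1,6)→{6}; (2,4)→{4}; (3,7)→{3,7}; (4,1)→{1,4}; (5,8)→{6,8}; (6,2)→{1,2,3}; (8,3)→{2,3,4}. Safe: 5. Place at column 5.
Columns [6, 4, 7, 1, 8, 2, 5, 3], r−c [-5, -2, -4, 3, -3, 4, 2, 5], r+c [7, 6, 10, 5, 13, 8, 12, 11] are all distinct, so no two queens attack.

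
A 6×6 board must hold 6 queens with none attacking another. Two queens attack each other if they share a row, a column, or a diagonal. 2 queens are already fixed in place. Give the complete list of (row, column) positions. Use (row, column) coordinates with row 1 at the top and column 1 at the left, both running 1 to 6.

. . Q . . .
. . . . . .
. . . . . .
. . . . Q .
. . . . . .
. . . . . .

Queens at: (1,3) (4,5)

(1,3) (2,6) (3,2) (4,5) (5,1) (6,4)

Row 2: attacked by (1,3)→{2,3,4}; (4,5)→{3,5}. Safe: 1, 6. Place at column 6.
Row 3: attacked by (1,3)→{1,3,5}; (2,6)→{5,6}; (4,5)→{4,5,6}. Safe: 2. Place at column 2.
Row 5: attacked by (1,3)→{3}; (2,6)→{3,6}; (3,2)→{2,4}; (4,5)→{4,5,6}. Safe: 1. Place at column 1.
Row 6: attacked by (1,3)→{3}; (2,6)→{2,6}; (3,2)→{2,5}; (4,5)→{3,5}; (5,1)→{1,2}. Safe: 4. Place at column 4.
Columns [3, 6, 2, 5, 1, 4], r−c [-2, -4, 1, -1, 4, 2], r+c [4, 8, 5, 9, 6, 10] are all distinct, so no two queens attack.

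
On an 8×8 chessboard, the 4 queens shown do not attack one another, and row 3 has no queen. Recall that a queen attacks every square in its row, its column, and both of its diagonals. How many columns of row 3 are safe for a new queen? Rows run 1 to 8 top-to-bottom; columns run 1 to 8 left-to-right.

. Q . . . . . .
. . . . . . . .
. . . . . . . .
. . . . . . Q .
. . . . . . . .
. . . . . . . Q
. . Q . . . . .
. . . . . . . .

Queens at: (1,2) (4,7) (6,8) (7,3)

1

(1,2) attacks row 3 at column 2 and diagonals 4.
(4,7) attacks row 3 at column 7 and diagonals 6, 8.
(6,8) attacks row 3 at column 8 and diagonals 5.
(7,3) attacks row 3 at column 3 and diagonals 7.
Attacked columns: {2, 3, 4, 5, 6, 7, 8}. Safe: {1}.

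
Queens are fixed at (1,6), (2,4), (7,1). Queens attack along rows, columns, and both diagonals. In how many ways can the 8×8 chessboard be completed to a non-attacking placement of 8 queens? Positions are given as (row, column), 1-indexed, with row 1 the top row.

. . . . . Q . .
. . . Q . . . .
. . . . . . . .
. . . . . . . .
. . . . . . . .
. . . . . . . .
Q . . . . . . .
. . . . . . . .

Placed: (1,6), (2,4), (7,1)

1

Branch on row 3: col 2 → 1; col 7 → 0.
Sum: 1 + 0 = 1.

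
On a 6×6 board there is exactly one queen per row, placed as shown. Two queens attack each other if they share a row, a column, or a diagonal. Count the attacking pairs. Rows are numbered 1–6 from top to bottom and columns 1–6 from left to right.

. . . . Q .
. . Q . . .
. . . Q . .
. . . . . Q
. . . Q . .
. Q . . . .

2

Same column: (3,4)–(5,4) (column 4).
Same diagonal: (2,3)–(3,4) (|2−3| = |3−4| = 1).
Total attacking pairs: 2.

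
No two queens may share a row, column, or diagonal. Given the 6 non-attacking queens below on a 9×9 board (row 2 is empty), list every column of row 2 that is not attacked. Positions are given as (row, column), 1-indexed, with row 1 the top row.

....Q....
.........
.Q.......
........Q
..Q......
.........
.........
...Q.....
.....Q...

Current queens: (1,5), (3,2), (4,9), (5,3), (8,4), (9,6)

columns 8

(1,5) attacks row 2 at column 5 and diagonals 4, 6.
(3,2) attacks row 2 at column 2 and diagonals 1, 3.
(4,9) attacks row 2 at column 9 and diagonals 7.
(5,3) attacks row 2 at column 3 and diagonals 6.
(8,4) attacks row 2 at column 4.
(9,6) attacks row 2 at column 6.
Attacked columns: {1, 2, 3, 4, 5, 6, 7, 9}. Safe: {8}.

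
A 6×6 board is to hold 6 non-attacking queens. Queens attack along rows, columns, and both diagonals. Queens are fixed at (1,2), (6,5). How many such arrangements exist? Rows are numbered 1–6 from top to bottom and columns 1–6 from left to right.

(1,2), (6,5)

Branch on row 2: col 4 → 1; col 6 → 0.
Sum: 1 + 0 = 1.

1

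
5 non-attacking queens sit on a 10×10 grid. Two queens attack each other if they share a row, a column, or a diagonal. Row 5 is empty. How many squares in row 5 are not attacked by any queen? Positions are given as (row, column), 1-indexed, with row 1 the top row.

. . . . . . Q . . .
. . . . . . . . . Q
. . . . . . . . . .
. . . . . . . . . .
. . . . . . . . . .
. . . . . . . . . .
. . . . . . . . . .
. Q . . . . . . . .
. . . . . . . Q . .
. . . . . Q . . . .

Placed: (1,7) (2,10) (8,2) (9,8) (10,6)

1

(1,7) attacks row 5 at column 7 and diagonals 3.
(2,10) attacks row 5 at column 10 and diagonals 7.
(8,2) attacks row 5 at column 2 and diagonals 5.
(9,8) attacks row 5 at column 8 and diagonals 4.
(10,6) attacks row 5 at column 6 and diagonals 1.
Attacked columns: {1, 2, 3, 4, 5, 6, 7, 8, 10}. Safe: {9}.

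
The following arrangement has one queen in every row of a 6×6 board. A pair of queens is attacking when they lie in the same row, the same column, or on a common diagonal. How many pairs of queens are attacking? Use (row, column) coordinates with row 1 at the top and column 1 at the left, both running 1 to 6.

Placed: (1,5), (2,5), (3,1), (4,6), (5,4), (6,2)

1

Same column: (1,5)–(2,5) (column 5).
Total attacking pairs: 1.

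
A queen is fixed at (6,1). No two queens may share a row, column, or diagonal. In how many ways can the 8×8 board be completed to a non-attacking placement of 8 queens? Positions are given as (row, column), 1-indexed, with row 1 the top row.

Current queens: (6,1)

16

Branch on row 1: col 2 → 1; col 3 → 4; col 4 → 4; col 5 → 4; col 7 → 3; col 8 → 0.
Sum: 1 + 4 + 4 + 4 + 3 + 0 = 16.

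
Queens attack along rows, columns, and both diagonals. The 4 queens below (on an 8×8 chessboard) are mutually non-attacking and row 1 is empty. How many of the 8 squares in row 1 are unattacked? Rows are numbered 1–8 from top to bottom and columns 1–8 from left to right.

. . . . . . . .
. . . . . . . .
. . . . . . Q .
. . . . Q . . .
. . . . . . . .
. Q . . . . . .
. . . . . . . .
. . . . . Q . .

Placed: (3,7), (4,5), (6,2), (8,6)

(3,7) attacks row 1 at column 7 and diagonals 5.
(4,5) attacks row 1 at column 5 and diagonals 2, 8.
(6,2) attacks row 1 at column 2 and diagonals 7.
(8,6) attacks row 1 at column 6.
Attacked columns: {2, 5, 6, 7, 8}. Safe: {1, 3, 4}.

3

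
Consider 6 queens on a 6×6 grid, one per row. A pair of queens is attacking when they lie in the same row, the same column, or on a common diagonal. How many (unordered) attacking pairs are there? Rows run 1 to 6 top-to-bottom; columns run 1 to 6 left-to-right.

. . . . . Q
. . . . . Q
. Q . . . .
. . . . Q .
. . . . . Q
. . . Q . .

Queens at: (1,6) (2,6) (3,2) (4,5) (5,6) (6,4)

Same column: (1,6)–(2,6) (column 6); (1,6)–(5,6) (column 6); (2,6)–(5,6) (column 6).
Same diagonal: (4,5)–(5,6) (|4−5| = |5−6| = 1).
Total attacking pairs: 4.

4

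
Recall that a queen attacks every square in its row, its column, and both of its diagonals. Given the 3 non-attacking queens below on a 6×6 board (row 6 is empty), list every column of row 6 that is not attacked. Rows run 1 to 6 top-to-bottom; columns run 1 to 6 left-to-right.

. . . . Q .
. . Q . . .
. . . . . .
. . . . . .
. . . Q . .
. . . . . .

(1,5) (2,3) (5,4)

columns 1, 2, 6

(1,5) attacks row 6 at column 5.
(2,3) attacks row 6 at column 3.
(5,4) attacks row 6 at column 4 and diagonals 3, 5.
Attacked columns: {3, 4, 5}. Safe: {1, 2, 6}.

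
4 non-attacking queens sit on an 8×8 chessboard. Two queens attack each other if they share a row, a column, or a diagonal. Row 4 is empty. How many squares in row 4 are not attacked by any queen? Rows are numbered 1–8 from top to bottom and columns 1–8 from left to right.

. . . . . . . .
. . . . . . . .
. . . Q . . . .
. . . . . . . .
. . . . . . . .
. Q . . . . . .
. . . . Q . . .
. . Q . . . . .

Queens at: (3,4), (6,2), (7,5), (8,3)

2

(3,4) attacks row 4 at column 4 and diagonals 3, 5.
(6,2) attacks row 4 at column 2 and diagonals 4.
(7,5) attacks row 4 at column 5 and diagonals 2, 8.
(8,3) attacks row 4 at column 3 and diagonals 7.
Attacked columns: {2, 3, 4, 5, 7, 8}. Safe: {1, 6}.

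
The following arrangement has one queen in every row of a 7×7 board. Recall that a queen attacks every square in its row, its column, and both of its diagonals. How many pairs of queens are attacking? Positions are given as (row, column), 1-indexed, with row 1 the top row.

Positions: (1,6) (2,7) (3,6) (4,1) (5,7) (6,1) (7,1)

8

Same column: (1,6)–(3,6) (column 6); (2,7)–(5,7) (column 7); (4,1)–(6,1) (column 1); (4,1)–(7,1) (column 1); (6,1)–(7,1) (column 1).
Same diagonal: (1,6)–(2,7) (|1−2| = |6−7| = 1); (1,6)–(6,1) (|1−6| = |6−1| = 5); (2,7)–(3,6) (|2−3| = |7−6| = 1).
Total attacking pairs: 8.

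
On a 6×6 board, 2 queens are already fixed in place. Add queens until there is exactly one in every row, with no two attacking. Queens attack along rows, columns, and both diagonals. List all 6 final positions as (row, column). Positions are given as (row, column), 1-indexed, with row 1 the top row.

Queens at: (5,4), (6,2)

(1,5) (2,3) (3,1) (4,6) (5,4) (6,2)

Row 1: attacked by (5,4)→{4}; (6,2)→{2}. Safe: 1, 3, 5, 6. Place at column 5.
Row 2: attacked by (1,5)→{4,5,6}; (5,4)→{1,4}; (6,2)→{2,6}. Safe: 3. Place at column 3.
Row 3: attacked by (1,5)→{3,5}; (2,3)→{2,3,4}; (5,4)→{2,4,6}; (6,2)→{2,5}. Safe: 1. Place at column 1.
Row 4: attacked by (1,5)→{2,5}; (2,3)→{1,3,5}; (3,1)→{1,2}; (5,4)→{3,4,5}; (6,2)→{2,4}. Safe: 6. Place at column 6.
Columns [5, 3, 1, 6, 4, 2], r−c [-4, -1, 2, -2, 1, 4], r+c [6, 5, 4, 10, 9, 8] are all distinct, so no two queens attack.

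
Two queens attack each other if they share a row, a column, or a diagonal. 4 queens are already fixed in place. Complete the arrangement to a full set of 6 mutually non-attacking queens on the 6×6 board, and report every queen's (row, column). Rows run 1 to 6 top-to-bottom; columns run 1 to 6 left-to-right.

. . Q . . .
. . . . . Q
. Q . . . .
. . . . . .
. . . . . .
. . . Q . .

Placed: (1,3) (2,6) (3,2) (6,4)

Row 4: attacked by (1,3)→{3,6}; (2,6)→{4,6}; (3,2)→{1,2,3}; (6,4)→{2,4,6}. Safe: 5. Place at column 5.
Row 5: attacked by (1,3)→{3}; (2,6)→{3,6}; (3,2)→{2,4}; (4,5)→{4,5,6}; (6,4)→{3,4,5}. Safe: 1. Place at column 1.
Columns [3, 6, 2, 5, 1, 4], r−c [-2, -4, 1, -1, 4, 2], r+c [4, 8, 5, 9, 6, 10] are all distinct, so no two queens attack.

(1,3) (2,6) (3,2) (4,5) (5,1) (6,4)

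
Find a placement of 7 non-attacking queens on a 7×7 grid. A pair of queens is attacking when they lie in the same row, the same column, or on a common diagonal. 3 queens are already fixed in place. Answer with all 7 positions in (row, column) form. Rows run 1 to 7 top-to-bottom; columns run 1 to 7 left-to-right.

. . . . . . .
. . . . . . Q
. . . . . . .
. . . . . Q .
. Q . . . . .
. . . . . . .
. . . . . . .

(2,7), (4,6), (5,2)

Row 1: attacked by (2,7)→{6,7}; (4,6)→{3,6}; (5,2)→{2,6}. Safe: 1, 4, 5. Place at column 4.
Row 3: attacked by (1,4)→{2,4,6}; (2,7)→{6,7}; (4,6)→{5,6,7}; (5,2)→{2,4}. Safe: 1, 3. Place at column 3.
Row 6: attacked by (1,4)→{4}; (2,7)→{3,7}; (3,3)→{3,6}; (4,6)→{4,6}; (5,2)→{1,2,3}. Safe: 5. Place at column 5.
Row 7: attacked by (1,4)→{4}; (2,7)→{2,7}; (3,3)→{3,7}; (4,6)→{3,6}; (5,2)→{2,4}; (6,5)→{4,5,6}. Safe: 1. Place at column 1.
Columns [4, 7, 3, 6, 2, 5, 1], r−c [-3, -5, 0, -2, 3, 1, 6], r+c [5, 9, 6, 10, 7, 11, 8] are all distinct, so no two queens attack.

(1,4) (2,7) (3,3) (4,6) (5,2) (6,5) (7,1)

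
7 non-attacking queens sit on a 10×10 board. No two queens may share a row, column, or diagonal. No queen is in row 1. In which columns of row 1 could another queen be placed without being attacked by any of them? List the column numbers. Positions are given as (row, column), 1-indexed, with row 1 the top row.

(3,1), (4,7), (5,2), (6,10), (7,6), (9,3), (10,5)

columns 8, 9

(3,1) attacks row 1 at column 1 and diagonals 3.
(4,7) attacks row 1 at column 7 and diagonals 4, 10.
(5,2) attacks row 1 at column 2 and diagonals 6.
(6,10) attacks row 1 at column 10 and diagonals 5.
(7,6) attacks row 1 at column 6.
(9,3) attacks row 1 at column 3.
(10,5) attacks row 1 at column 5.
Attacked columns: {1, 2, 3, 4, 5, 6, 7, 10}. Safe: {8, 9}.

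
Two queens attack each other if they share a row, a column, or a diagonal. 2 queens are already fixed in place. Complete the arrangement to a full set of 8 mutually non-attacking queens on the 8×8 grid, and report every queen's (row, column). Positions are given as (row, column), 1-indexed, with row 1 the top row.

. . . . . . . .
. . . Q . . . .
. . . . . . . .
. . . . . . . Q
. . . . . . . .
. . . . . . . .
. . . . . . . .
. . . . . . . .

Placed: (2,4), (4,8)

Row 1: attacked by (2,4)→{3,4,5}; (4,8)→{5,8}. Safe: 1, 2, 6, 7. Place at column 2.
Row 3: attacked by (1,2)→{2,4}; (2,4)→{3,4,5}; (4,8)→{7,8}. Safe: 1, 6. Place at column 6.
Row 5: attacked by (1,2)→{2,6}; (2,4)→{1,4,7}; (3,6)→{4,6,8}; (4,8)→{7,8}. Safe: 3, 5. Place at column 3.
Row 6: attacked by (1,2)→{2,7}; (2,4)→{4,8}; (3,6)→{3,6}; (4,8)→{6,8}; (5,3)→{2,3,4}. Safe: 1, 5. Place at column 1.
Row 7: attacked by (1,2)→{2,8}; (2,4)→{4}; (3,6)→{2,6}; (4,8)→{5,8}; (5,3)→{1,3,5}; (6,1)→{1,2}. Safe: 7. Place at column 7.
Row 8: attacked by (1,2)→{2}; (2,4)→{4}; (3,6)→{1,6}; (4,8)→{4,8}; (5,3)→{3,6}; (6,1)→{1,3}; (7,7)→{6,7,8}. Safe: 5. Place at column 5.
Columns [2, 4, 6, 8, 3, 1, 7, 5], r−c [-1, -2, -3, -4, 2, 5, 0, 3], r+c [3, 6, 9, 12, 8, 7, 14, 13] are all distinct, so no two queens attack.

(1,2) (2,4) (3,6) (4,8) (5,3) (6,1) (7,7) (8,5)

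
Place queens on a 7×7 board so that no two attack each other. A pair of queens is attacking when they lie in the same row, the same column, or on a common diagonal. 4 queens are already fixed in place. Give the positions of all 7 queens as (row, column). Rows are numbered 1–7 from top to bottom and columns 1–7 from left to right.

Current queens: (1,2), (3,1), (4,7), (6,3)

Row 2: attacked by (1,2)→{1,2,3}; (3,1)→{1,2}; (4,7)→{5,7}; (6,3)→{3,7}. Safe: 4, 6. Place at column 4.
Row 5: attacked by (1,2)→{2,6}; (2,4)→{1,4,7}; (3,1)→{1,3}; (4,7)→{6,7}; (6,3)→{2,3,4}. Safe: 5. Place at column 5.
Row 7: attacked by (1,2)→{2}; (2,4)→{4}; (3,1)→{1,5}; (4,7)→{4,7}; (5,5)→{3,5,7}; (6,3)→{2,3,4}. Safe: 6. Place at column 6.
Columns [2, 4, 1, 7, 5, 3, 6], r−c [-1, -2, 2, -3, 0, 3, 1], r+c [3, 6, 4, 11, 10, 9, 13] are all distinct, so no two queens attack.

(1,2) (2,4) (3,1) (4,7) (5,5) (6,3) (7,6)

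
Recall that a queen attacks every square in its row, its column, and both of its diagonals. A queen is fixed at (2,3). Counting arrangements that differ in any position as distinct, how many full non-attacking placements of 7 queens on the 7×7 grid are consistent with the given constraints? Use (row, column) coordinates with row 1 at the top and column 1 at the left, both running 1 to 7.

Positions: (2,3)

Branch on row 1: col 1 → 1; col 5 → 1; col 6 → 3; col 7 → 1.
Sum: 1 + 1 + 3 + 1 = 6.

6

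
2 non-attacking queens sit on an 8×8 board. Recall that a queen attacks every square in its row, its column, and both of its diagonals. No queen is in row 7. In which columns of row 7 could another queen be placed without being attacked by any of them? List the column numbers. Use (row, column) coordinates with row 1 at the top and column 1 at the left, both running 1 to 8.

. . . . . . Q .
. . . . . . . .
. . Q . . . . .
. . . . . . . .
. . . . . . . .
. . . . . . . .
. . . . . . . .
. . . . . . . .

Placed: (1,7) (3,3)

(1,7) attacks row 7 at column 7 and diagonals 1.
(3,3) attacks row 7 at column 3 and diagonals 7.
Attacked columns: {1, 3, 7}. Safe: {2, 4, 5, 6, 8}.

columns 2, 4, 5, 6, 8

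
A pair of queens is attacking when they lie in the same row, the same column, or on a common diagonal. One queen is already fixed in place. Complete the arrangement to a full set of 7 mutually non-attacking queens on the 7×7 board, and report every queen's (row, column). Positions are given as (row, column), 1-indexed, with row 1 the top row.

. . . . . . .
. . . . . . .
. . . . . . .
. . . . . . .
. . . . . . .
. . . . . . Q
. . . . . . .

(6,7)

Row 1: attacked by (6,7)→{2,7}. Safe: 1, 3, 4, 5, 6. Place at column 3.
Row 2: attacked by (1,3)→{2,3,4}; (6,7)→{3,7}. Safe: 1, 5, 6. Place at column 1.
Row 3: attacked by (1,3)→{1,3,5}; (2,1)→{1,2}; (6,7)→{4,7}. Safe: 6. Place at column 6.
Row 4: attacked by (1,3)→{3,6}; (2,1)→{1,3}; (3,6)→{5,6,7}; (6,7)→{5,7}. Safe: 2, 4. Place at column 2.
Row 5: attacked by (1,3)→{3,7}; (2,1)→{1,4}; (3,6)→{4,6}; (4,2)→{1,2,3}; (6,7)→{6,7}. Safe: 5. Place at column 5.
Row 7: attacked by (1,3)→{3}; (2,1)→{1,6}; (3,6)→{2,6}; (4,2)→{2,5}; (5,5)→{3,5,7}; (6,7)→{6,7}. Safe: 4. Place at column 4.
Columns [3, 1, 6, 2, 5, 7, 4], r−c [-2, 1, -3, 2, 0, -1, 3], r+c [4, 3, 9, 6, 10, 13, 11] are all distinct, so no two queens attack.

(1,3) (2,1) (3,6) (4,2) (5,5) (6,7) (7,4)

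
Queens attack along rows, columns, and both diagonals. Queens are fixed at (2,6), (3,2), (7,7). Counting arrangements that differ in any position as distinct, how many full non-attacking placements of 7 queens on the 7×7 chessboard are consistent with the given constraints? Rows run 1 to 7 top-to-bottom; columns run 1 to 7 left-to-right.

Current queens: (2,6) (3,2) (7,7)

1

Branch on row 1: col 3 → 1.
Sum: 1 = 1.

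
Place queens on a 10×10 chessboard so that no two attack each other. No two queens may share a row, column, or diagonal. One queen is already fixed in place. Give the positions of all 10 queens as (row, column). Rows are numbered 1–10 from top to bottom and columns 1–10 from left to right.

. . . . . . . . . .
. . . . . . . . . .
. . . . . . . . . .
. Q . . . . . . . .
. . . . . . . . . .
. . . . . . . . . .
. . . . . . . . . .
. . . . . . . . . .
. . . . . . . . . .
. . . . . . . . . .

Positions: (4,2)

Row 1: attacked by (4,2)→{2,5}. Safe: 1, 3, 4, 6, 7, 8, 9, 10. Place at column 4.
Row 2: attacked by (1,4)→{3,4,5}; (4,2)→{2,4}. Safe: 1, 6, 7, 8, 9, 10. Place at column 9.
Row 3: attacked by (1,4)→{2,4,6}; (2,9)→{8,9,10}; (4,2)→{1,2,3}. Safe: 5, 7. Place at column 5.
Row 5: attacked by (1,4)→{4,8}; (2,9)→{6,9}; (3,5)→{3,5,7}; (4,2)→{1,2,3}. Safe: 10. Place at column 10.
Row 6: attacked by (1,4)→{4,9}; (2,9)→{5,9}; (3,5)→{2,5,8}; (4,2)→{2,4}; (5,10)→{9,10}. Safe: 1, 3, 6, 7. Place at column 1.
Row 7: attacked by (1,4)→{4,10}; (2,9)→{4,9}; (3,5)→{1,5,9}; (4,2)→{2,5}; (5,10)→{8,10}; (6,1)→{1,2}. Safe: 3, 6, 7. Place at column 6.
Row 8: attacked by (1,4)→{4}; (2,9)→{3,9}; (3,5)→{5,10}; (4,2)→{2,6}; (5,10)→{7,10}; (6,1)→{1,3}; (7,6)→{5,6,7}. Safe: 8. Place at column 8.
Row 9: attacked by (1,4)→{4}; (2,9)→{2,9}; (3,5)→{5}; (4,2)→{2,7}; (5,10)→{6,10}; (6,1)→{1,4}; (7,6)→{4,6,8}; (8,8)→{7,8,9}. Safe: 3. Place at column 3.
Row 10: attacked by (1,4)→{4}; (2,9)→{1,9}; (3,5)→{5}; (4,2)→{2,8}; (5,10)→{5,10}; (6,1)→{1,5}; (7,6)→{3,6,9}; (8,8)→{6,8,10}; (9,3)→{2,3,4}. Safe: 7. Place at column 7.
Columns [4, 9, 5, 2, 10, 1, 6, 8, 3, 7], r−c [-3, -7, -2, 2, -5, 5, 1, 0, 6, 3], r+c [5, 11, 8, 6, 15, 7, 13, 16, 12, 17] are all distinct, so no two queens attack.

(1,4) (2,9) (3,5) (4,2) (5,10) (6,1) (7,6) (8,8) (9,3) (10,7)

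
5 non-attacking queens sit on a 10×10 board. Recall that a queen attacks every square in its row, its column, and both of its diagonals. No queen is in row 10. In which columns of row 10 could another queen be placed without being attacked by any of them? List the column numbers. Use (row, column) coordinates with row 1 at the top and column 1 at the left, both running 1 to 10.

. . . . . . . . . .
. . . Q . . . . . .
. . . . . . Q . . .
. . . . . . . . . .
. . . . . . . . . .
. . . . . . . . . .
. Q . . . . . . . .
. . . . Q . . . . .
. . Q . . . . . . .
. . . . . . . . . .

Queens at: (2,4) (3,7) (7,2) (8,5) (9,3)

columns 1, 6, 8, 9, 10

(2,4) attacks row 10 at column 4.
(3,7) attacks row 10 at column 7.
(7,2) attacks row 10 at column 2 and diagonals 5.
(8,5) attacks row 10 at column 5 and diagonals 3, 7.
(9,3) attacks row 10 at column 3 and diagonals 2, 4.
Attacked columns: {2, 3, 4, 5, 7}. Safe: {1, 6, 8, 9, 10}.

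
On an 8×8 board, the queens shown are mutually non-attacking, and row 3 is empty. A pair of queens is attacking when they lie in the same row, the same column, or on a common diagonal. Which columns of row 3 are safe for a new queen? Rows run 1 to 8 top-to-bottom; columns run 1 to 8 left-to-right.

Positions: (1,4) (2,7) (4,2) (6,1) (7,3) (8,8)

columns 5

(1,4) attacks row 3 at column 4 and diagonals 2, 6.
(2,7) attacks row 3 at column 7 and diagonals 6, 8.
(4,2) attacks row 3 at column 2 and diagonals 1, 3.
(6,1) attacks row 3 at column 1 and diagonals 4.
(7,3) attacks row 3 at column 3 and diagonals 7.
(8,8) attacks row 3 at column 8 and diagonals 3.
Attacked columns: {1, 2, 3, 4, 6, 7, 8}. Safe: {5}.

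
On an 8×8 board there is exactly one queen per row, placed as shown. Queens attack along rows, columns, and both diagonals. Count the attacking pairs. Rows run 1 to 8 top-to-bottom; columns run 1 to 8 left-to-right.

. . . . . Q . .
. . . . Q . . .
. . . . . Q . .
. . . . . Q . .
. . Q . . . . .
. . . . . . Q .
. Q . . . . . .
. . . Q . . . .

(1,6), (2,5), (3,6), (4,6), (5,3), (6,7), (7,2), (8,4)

6

Same column: (1,6)–(3,6) (column 6); (1,6)–(4,6) (column 6); (3,6)–(4,6) (column 6).
Same diagonal: (1,6)–(2,5) (|1−2| = |6−5| = 1); (2,5)–(3,6) (|2−3| = |5−6| = 1); (3,6)–(7,2) (|3−7| = |6−2| = 4).
Total attacking pairs: 6.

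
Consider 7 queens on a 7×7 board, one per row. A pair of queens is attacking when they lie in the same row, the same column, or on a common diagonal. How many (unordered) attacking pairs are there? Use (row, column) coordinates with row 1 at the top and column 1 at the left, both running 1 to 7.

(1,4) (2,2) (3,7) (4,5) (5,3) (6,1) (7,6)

0

All columns are distinct and no two queens satisfy |Δrow| = |Δcol|, so no pair attacks.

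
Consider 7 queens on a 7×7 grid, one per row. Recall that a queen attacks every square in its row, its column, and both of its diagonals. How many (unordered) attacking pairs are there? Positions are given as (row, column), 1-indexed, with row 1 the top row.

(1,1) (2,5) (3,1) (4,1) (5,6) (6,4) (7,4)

7

Same column: (1,1)–(3,1) (column 1); (1,1)–(4,1) (column 1); (3,1)–(4,1) (column 1); (6,4)–(7,4) (column 4).
Same diagonal: (3,1)–(6,4) (|3−6| = |1−4| = 3); (4,1)–(7,4) (|4−7| = |1−4| = 3); (5,6)–(7,4) (|5−7| = |6−4| = 2).
Total attacking pairs: 7.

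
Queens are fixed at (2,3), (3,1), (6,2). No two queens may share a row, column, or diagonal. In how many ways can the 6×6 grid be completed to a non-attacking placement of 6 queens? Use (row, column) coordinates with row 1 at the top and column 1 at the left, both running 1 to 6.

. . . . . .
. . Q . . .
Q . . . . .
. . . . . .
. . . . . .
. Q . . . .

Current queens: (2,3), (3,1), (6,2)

1

Branch on row 1: col 5 → 1; col 6 → 0.
Sum: 1 + 0 = 1.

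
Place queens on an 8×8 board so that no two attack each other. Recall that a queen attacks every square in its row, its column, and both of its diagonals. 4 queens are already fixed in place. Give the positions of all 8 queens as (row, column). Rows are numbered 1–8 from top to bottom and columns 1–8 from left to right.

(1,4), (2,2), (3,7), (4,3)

(1,4) (2,2) (3,7) (4,3) (5,6) (6,8) (7,1) (8,5)

Row 5: attacked by (1,4)→{4,8}; (2,2)→{2,5}; (3,7)→{5,7}; (4,3)→{2,3,4}. Safe: 1, 6. Place at column 6.
Row 6: attacked by (1,4)→{4}; (2,2)→{2,6}; (3,7)→{4,7}; (4,3)→{1,3,5}; (5,6)→{5,6,7}. Safe: 8. Place at column 8.
Row 7: attacked by (1,4)→{4}; (2,2)→{2,7}; (3,7)→{3,7}; (4,3)→{3,6}; (5,6)→{4,6,8}; (6,8)→{7,8}. Safe: 1, 5. Place at column 1.
Row 8: attacked by (1,4)→{4}; (2,2)→{2,8}; (3,7)→{2,7}; (4,3)→{3,7}; (5,6)→{3,6}; (6,8)→{6,8}; (7,1)→{1,2}. Safe: 5. Place at column 5.
Columns [4, 2, 7, 3, 6, 8, 1, 5], r−c [-3, 0, -4, 1, -1, -2, 6, 3], r+c [5, 4, 10, 7, 11, 14, 8, 13] are all distinct, so no two queens attack.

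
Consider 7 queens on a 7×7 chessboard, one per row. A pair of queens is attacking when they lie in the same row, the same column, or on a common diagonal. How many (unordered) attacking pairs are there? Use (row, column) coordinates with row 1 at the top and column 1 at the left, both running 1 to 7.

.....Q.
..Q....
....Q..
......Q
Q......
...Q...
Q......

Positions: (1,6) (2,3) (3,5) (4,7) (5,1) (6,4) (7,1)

2

Same column: (5,1)–(7,1) (column 1).
Same diagonal: (3,5)–(7,1) (|3−7| = |5−1| = 4).
Total attacking pairs: 2.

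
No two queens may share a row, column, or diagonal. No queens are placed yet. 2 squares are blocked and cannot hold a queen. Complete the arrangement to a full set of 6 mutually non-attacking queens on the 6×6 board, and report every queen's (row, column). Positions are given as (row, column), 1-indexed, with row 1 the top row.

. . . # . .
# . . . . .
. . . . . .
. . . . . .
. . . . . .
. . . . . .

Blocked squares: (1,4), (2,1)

(1,3) (2,6) (3,2) (4,5) (5,1) (6,4)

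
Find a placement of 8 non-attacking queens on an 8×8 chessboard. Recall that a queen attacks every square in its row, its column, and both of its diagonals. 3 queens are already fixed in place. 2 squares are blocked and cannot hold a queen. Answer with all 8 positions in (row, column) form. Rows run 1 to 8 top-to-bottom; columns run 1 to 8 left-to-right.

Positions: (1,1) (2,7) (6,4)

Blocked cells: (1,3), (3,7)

Row 3: attacked by (1,1)→{1,3}; (2,7)→{6,7,8}; (6,4)→{1,4,7}. Blocked: 7. Safe: 2, 5. Place at column 5.
Row 4: attacked by (1,1)→{1,4}; (2,7)→{5,7}; (3,5)→{4,5,6}; (6,4)→{2,4,6}. Safe: 3, 8. Place at column 8.
Row 5: attacked by (1,1)→{1,5}; (2,7)→{4,7}; (3,5)→{3,5,7}; (4,8)→{7,8}; (6,4)→{3,4,5}. Safe: 2, 6. Place at column 2.
Row 7: attacked by (1,1)→{1,7}; (2,7)→{2,7}; (3,5)→{1,5}; (4,8)→{5,8}; (5,2)→{2,4}; (6,4)→{3,4,5}. Safe: 6. Place at column 6.
Row 8: attacked by (1,1)→{1,8}; (2,7)→{1,7}; (3,5)→{5}; (4,8)→{4,8}; (5,2)→{2,5}; (6,4)→{2,4,6}; (7,6)→{5,6,7}. Safe: 3. Place at column 3.
Columns [1, 7, 5, 8, 2, 4, 6, 3], r−c [0, -5, -2, -4, 3, 2, 1, 5], r+c [2, 9, 8, 12, 7, 10, 13, 11] are all distinct, so no two queens attack.

(1,1) (2,7) (3,5) (4,8) (5,2) (6,4) (7,6) (8,3)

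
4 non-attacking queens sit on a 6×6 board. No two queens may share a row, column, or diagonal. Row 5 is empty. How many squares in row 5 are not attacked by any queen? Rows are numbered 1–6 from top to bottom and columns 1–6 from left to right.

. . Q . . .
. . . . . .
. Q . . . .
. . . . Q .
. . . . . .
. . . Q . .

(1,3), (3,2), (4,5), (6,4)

1

(1,3) attacks row 5 at column 3.
(3,2) attacks row 5 at column 2 and diagonals 4.
(4,5) attacks row 5 at column 5 and diagonals 4, 6.
(6,4) attacks row 5 at column 4 and diagonals 3, 5.
Attacked columns: {2, 3, 4, 5, 6}. Safe: {1}.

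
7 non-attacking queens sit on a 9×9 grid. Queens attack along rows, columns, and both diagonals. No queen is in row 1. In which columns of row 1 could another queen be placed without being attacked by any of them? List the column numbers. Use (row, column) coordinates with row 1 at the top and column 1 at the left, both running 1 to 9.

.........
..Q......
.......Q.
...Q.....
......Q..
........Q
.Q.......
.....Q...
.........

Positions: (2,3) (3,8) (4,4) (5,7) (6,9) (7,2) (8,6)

(2,3) attacks row 1 at column 3 and diagonals 2, 4.
(3,8) attacks row 1 at column 8 and diagonals 6.
(4,4) attacks row 1 at column 4 and diagonals 1, 7.
(5,7) attacks row 1 at column 7 and diagonals 3.
(6,9) attacks row 1 at column 9 and diagonals 4.
(7,2) attacks row 1 at column 2 and diagonals 8.
(8,6) attacks row 1 at column 6.
Attacked columns: {1, 2, 3, 4, 6, 7, 8, 9}. Safe: {5}.

columns 5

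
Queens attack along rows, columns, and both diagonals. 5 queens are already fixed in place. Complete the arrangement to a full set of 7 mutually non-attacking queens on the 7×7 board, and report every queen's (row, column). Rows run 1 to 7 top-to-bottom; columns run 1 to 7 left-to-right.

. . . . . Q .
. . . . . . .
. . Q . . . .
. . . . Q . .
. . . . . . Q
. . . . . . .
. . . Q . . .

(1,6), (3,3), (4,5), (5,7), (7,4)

Row 2: attacked by (1,6)→{5,6,7}; (3,3)→{2,3,4}; (4,5)→{3,5,7}; (5,7)→{4,7}; (7,4)→{4}. Safe: 1. Place at column 1.
Row 6: attacked by (1,6)→{1,6}; (2,1)→{1,5}; (3,3)→{3,6}; (4,5)→{3,5,7}; (5,7)→{6,7}; (7,4)→{3,4,5}. Safe: 2. Place at column 2.
Columns [6, 1, 3, 5, 7, 2, 4], r−c [-5, 1, 0, -1, -2, 4, 3], r+c [7, 3, 6, 9, 12, 8, 11] are all distinct, so no two queens attack.

(1,6) (2,1) (3,3) (4,5) (5,7) (6,2) (7,4)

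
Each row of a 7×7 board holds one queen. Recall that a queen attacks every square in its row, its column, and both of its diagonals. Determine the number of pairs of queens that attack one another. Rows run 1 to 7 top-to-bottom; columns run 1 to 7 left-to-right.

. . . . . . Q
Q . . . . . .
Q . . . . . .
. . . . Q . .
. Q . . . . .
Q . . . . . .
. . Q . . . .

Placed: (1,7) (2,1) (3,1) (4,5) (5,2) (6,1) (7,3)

4

Same column: (2,1)–(3,1) (column 1); (2,1)–(6,1) (column 1); (3,1)–(6,1) (column 1).
Same diagonal: (5,2)–(6,1) (|5−6| = |2−1| = 1).
Total attacking pairs: 4.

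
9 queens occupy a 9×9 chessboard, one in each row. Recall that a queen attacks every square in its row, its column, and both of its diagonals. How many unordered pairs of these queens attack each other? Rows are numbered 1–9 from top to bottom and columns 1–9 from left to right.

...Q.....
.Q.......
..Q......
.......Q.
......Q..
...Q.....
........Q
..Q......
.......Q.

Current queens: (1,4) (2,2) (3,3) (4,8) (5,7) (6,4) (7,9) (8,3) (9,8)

6

Same column: (1,4)–(6,4) (column 4); (3,3)–(8,3) (column 3); (4,8)–(9,8) (column 8).
Same diagonal: (2,2)–(3,3) (|2−3| = |2−3| = 1); (4,8)–(5,7) (|4−5| = |8−7| = 1); (5,7)–(7,9) (|5−7| = |7−9| = 2).
Total attacking pairs: 6.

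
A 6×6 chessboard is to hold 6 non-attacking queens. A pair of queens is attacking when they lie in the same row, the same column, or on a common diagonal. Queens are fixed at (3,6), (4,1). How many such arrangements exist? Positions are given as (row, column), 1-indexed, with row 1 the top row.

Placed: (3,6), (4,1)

Branch on row 1: col 2 → 1; col 3 → 0; col 5 → 0.
Sum: 1 + 0 + 0 = 1.

1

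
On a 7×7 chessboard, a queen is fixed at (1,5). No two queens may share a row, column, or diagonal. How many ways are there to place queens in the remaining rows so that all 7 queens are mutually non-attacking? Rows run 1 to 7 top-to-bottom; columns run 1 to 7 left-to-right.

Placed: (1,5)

Branch on row 2: col 1 → 2; col 2 → 1; col 3 → 1; col 7 → 2.
Sum: 2 + 1 + 1 + 2 = 6.

6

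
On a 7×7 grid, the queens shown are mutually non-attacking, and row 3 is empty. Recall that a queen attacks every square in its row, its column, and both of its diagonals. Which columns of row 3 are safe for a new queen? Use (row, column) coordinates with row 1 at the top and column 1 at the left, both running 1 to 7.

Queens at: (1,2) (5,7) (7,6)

(1,2) attacks row 3 at column 2 and diagonals 4.
(5,7) attacks row 3 at column 7 and diagonals 5.
(7,6) attacks row 3 at column 6 and diagonals 2.
Attacked columns: {2, 4, 5, 6, 7}. Safe: {1, 3}.

columns 1, 3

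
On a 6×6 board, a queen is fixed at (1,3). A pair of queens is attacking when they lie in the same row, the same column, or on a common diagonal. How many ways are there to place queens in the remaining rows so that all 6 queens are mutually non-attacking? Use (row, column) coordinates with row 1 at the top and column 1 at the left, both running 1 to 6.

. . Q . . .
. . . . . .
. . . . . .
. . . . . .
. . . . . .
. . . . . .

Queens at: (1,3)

Branch on row 2: col 1 → 0; col 5 → 0; col 6 → 1.
Sum: 0 + 0 + 1 = 1.

1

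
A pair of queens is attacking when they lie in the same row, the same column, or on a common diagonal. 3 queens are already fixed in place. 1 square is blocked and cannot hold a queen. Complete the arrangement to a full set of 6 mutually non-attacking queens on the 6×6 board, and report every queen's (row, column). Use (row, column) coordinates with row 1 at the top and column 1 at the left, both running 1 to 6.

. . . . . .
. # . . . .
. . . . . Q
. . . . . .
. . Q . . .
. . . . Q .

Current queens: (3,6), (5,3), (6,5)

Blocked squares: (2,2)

(1,2) (2,4) (3,6) (4,1) (5,3) (6,5)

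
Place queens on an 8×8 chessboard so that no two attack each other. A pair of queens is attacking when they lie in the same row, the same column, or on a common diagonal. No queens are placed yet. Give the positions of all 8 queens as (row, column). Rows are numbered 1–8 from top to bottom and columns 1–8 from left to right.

Row 1: Safe: 1, 2, 3, 4, 5, 6, 7, 8. Place at column 1.
Row 2: attacked by (1,1)→{1,2}. Safe: 3, 4, 5, 6, 7, 8. Place at column 5.
Row 3: attacked by (1,1)→{1,3}; (2,5)→{4,5,6}. Safe: 2, 7, 8. Place at column 8.
Row 4: attacked by (1,1)→{1,4}; (2,5)→{3,5,7}; (3,8)→{7,8}. Safe: 2, 6. Place at column 6.
Row 5: attacked by (1,1)→{1,5}; (2,5)→{2,5,8}; (3,8)→{6,8}; (4,6)→{5,6,7}. Safe: 3, 4. Place at column 3.
Row 6: attacked by (1,1)→{1,6}; (2,5)→{1,5}; (3,8)→{5,8}; (4,6)→{4,6,8}; (5,3)→{2,3,4}. Safe: 7. Place at column 7.
Row 7: attacked by (1,1)→{1,7}; (2,5)→{5}; (3,8)→{4,8}; (4,6)→{3,6}; (5,3)→{1,3,5}; (6,7)→{6,7,8}. Safe: 2. Place at column 2.
Row 8: attacked by (1,1)→{1,8}; (2,5)→{5}; (3,8)→{3,8}; (4,6)→{2,6}; (5,3)→{3,6}; (6,7)→{5,7}; (7,2)→{1,2,3}. Safe: 4. Place at column 4.
Columns [1, 5, 8, 6, 3, 7, 2, 4], r−c [0, -3, -5, -2, 2, -1, 5, 4], r+c [2, 7, 11, 10, 8, 13, 9, 12] are all distinct, so no two queens attack.

(1,1) (2,5) (3,8) (4,6) (5,3) (6,7) (7,2) (8,4)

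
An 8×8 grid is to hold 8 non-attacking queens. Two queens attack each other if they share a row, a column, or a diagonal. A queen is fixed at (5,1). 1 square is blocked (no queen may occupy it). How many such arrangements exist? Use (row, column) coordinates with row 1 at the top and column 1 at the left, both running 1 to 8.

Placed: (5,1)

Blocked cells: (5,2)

18

Branch on row 1: col 2 → 3; col 3 → 4; col 4 → 5; col 6 → 4; col 7 → 1; col 8 → 1.
Sum: 3 + 4 + 5 + 4 + 1 + 1 = 18.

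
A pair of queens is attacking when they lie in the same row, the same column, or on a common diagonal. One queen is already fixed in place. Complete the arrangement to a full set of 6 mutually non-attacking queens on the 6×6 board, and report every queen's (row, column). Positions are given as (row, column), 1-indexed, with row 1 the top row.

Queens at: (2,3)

(1,5) (2,3) (3,1) (4,6) (5,4) (6,2)

Row 1: attacked by (2,3)→{2,3,4}. Safe: 1, 5, 6. Place at column 5.
Row 3: attacked by (1,5)→{3,5}; (2,3)→{2,3,4}. Safe: 1, 6. Place at column 1.
Row 4: attacked by (1,5)→{2,5}; (2,3)→{1,3,5}; (3,1)→{1,2}. Safe: 4, 6. Place at column 6.
Row 5: attacked by (1,5)→{1,5}; (2,3)→{3,6}; (3,1)→{1,3}; (4,6)→{5,6}. Safe: 2, 4. Place at column 4.
Row 6: attacked by (1,5)→{5}; (2,3)→{3}; (3,1)→{1,4}; (4,6)→{4,6}; (5,4)→{3,4,5}. Safe: 2. Place at column 2.
Columns [5, 3, 1, 6, 4, 2], r−c [-4, -1, 2, -2, 1, 4], r+c [6, 5, 4, 10, 9, 8] are all distinct, so no two queens attack.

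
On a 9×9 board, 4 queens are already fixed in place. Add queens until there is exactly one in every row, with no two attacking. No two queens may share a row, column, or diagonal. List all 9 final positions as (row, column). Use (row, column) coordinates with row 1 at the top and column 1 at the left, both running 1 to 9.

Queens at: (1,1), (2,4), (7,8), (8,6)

Row 3: attacked by (1,1)→{1,3}; (2,4)→{3,4,5}; (7,8)→{4,8}; (8,6)→{1,6}. Safe: 2, 7, 9. Place at column 7.
Row 4: attacked by (1,1)→{1,4}; (2,4)→{2,4,6}; (3,7)→{6,7,8}; (7,8)→{5,8}; (8,6)→{2,6}. Safe: 3, 9. Place at column 9.
Row 5: attacked by (1,1)→{1,5}; (2,4)→{1,4,7}; (3,7)→{5,7,9}; (4,9)→{8,9}; (7,8)→{6,8}; (8,6)→{3,6,9}. Safe: 2. Place at column 2.
Row 6: attacked by (1,1)→{1,6}; (2,4)→{4,8}; (3,7)→{4,7}; (4,9)→{7,9}; (5,2)→{1,2,3}; (7,8)→{7,8,9}; (8,6)→{4,6,8}. Safe: 5. Place at column 5.
Row 9: attacked by (1,1)→{1,9}; (2,4)→{4}; (3,7)→{1,7}; (4,9)→{4,9}; (5,2)→{2,6}; (6,5)→{2,5,8}; (7,8)→{6,8}; (8,6)→{5,6,7}. Safe: 3. Place at column 3.
Columns [1, 4, 7, 9, 2, 5, 8, 6, 3], r−c [0, -2, -4, -5, 3, 1, -1, 2, 6], r+c [2, 6, 10, 13, 7, 11, 15, 14, 12] are all distinct, so no two queens attack.

(1,1) (2,4) (3,7) (4,9) (5,2) (6,5) (7,8) (8,6) (9,3)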